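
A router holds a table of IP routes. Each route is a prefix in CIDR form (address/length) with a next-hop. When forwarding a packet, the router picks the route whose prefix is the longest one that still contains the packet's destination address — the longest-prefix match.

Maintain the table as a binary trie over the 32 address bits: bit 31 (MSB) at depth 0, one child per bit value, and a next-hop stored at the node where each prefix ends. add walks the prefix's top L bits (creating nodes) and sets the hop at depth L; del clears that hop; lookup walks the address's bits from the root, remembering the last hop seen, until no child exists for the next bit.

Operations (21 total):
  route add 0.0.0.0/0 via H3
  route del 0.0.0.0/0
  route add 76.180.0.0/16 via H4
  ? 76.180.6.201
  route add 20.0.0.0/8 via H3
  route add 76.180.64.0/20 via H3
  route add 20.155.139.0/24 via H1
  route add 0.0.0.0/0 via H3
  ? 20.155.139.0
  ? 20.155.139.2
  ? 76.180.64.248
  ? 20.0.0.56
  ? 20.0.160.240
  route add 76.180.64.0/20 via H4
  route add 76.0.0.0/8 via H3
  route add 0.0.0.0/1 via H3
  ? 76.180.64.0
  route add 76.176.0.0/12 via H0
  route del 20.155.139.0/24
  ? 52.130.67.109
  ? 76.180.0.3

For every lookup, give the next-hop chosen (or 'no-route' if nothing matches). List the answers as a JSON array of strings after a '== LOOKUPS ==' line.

Process each operation:
  add 0.0.0.0/0 -> H3 at depth 0
  del 0.0.0.0/0 (clear depth 0)
  add 76.180.0.0/16 -> H4 at depth 16
  lookup 76.180.6.201: bits 0100110010110100 walk d0:-→d1:-→d2:-→d3:-→d4:-→d5:-→d6:-→d7:-→d8:-→d9:-→d10:-→d11:-→d12:-→d13:-→d14:-→d15:-→d16:H4 -> H4
  add 20.0.0.0/8 -> H3 at depth 8
  add 76.180.64.0/20 -> H3 at depth 20
  add 20.155.139.0/24 -> H1 at depth 24
  add 0.0.0.0/0 -> H3 at depth 0
  lookup 20.155.139.0: bits 000101001001101110001011 walk d0:H3→d1:-→d2:-→d3:-→d4:-→d5:-→d6:-→d7:-→d8:H3→d9:-→d10:-→d11:-→d12:-→d13:-→d14:-→d15:-→d16:-→d17:-→d18:-→d19:-→d20:-→d21:-→d22:-→d23:-→d24:H1 -> H1
  lookup 20.155.139.2: bits 000101001001101110001011 walk d0:H3→d1:-→d2:-→d3:-→d4:-→d5:-→d6:-→d7:-→d8:H3→d9:-→d10:-→d11:-→d12:-→d13:-→d14:-→d15:-→d16:-→d17:-→d18:-→d19:-→d20:-→d21:-→d22:-→d23:-→d24:H1 -> H1
  lookup 76.180.64.248: bits 01001100101101000100 walk d0:H3→d1:-→d2:-→d3:-→d4:-→d5:-→d6:-→d7:-→d8:-→d9:-→d10:-→d11:-→d12:-→d13:-→d14:-→d15:-→d16:H4→d17:-→d18:-→d19:-→d20:H3 -> H3
  lookup 20.0.0.56: bits 00010100 walk d0:H3→d1:-→d2:-→d3:-→d4:-→d5:-→d6:-→d7:-→d8:H3 -> H3
  lookup 20.0.160.240: bits 00010100 walk d0:H3→d1:-→d2:-→d3:-→d4:-→d5:-→d6:-→d7:-→d8:H3 -> H3
  add 76.180.64.0/20 -> H4 at depth 20
  add 76.0.0.0/8 -> H3 at depth 8
  add 0.0.0.0/1 -> H3 at depth 1
  lookup 76.180.64.0: bits 01001100101101000100 walk d0:H3→d1:H3→d2:-→d3:-→d4:-→d5:-→d6:-→d7:-→d8:H3→d9:-→d10:-→d11:-→d12:-→d13:-→d14:-→d15:-→d16:H4→d17:-→d18:-→d19:-→d20:H4 -> H4
  add 76.176.0.0/12 -> H0 at depth 12
  del 20.155.139.0/24 (clear depth 24)
  lookup 52.130.67.109: bits 00 walk d0:H3→d1:H3→d2:- -> H3
  lookup 76.180.0.3: bits 01001100101101000 walk d0:H3→d1:H3→d2:-→d3:-→d4:-→d5:-→d6:-→d7:-→d8:H3→d9:-→d10:-→d11:-→d12:H0→d13:-→d14:-→d15:-→d16:H4→d17:- -> H4

== LOOKUPS ==
["H4","H1","H1","H3","H3","H3","H4","H3","H4"]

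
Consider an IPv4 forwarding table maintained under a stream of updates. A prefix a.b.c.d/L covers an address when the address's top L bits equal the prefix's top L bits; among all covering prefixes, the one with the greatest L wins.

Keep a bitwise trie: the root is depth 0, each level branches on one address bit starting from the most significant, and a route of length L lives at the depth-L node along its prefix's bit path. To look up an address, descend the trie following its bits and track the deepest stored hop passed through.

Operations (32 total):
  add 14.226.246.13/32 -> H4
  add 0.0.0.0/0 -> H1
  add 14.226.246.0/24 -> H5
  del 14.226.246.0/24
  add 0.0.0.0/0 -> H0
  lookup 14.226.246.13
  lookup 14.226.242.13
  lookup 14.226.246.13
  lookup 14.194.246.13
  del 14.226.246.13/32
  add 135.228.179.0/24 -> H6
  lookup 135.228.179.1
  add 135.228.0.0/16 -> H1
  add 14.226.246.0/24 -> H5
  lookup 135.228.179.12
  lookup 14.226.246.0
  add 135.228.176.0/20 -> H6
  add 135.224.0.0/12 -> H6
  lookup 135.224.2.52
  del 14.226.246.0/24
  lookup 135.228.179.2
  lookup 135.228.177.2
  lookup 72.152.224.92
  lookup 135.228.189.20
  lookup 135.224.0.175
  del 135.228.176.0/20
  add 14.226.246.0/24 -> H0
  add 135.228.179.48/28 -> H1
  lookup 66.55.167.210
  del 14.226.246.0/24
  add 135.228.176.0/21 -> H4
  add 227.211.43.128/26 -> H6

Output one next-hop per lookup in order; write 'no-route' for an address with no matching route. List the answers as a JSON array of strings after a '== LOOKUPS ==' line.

Process each operation:
  + 14.226.246.13/32 (H4) depth=32
  + 0.0.0.0/0 (H1) depth=0
  + 14.226.246.0/24 (H5) depth=24
  - 14.226.246.0/24 clear@24
  + 0.0.0.0/0 (H0) depth=0
  ? 14.226.246.13  path d0:H0→d1:-→d2:-→d3:-→d4:-→d5:-→d6:-→d7:-→d8:-→d9:-→d10:-→d11:-→d12:-→d13:-→d14:-→d15:-→d16:-→d17:-→d18:-→d19:-→d20:-→d21:-→d22:-→d23:-→d24:-→d25:-→d26:-→d27:-→d28:-→d29:-→d30:-→d31:-→d32:H4  best=H4
  ? 14.226.242.13  path d0:H0→d1:-→d2:-→d3:-→d4:-→d5:-→d6:-→d7:-→d8:-→d9:-→d10:-→d11:-→d12:-→d13:-→d14:-→d15:-→d16:-→d17:-→d18:-→d19:-→d20:-→d21:-  best=H0
  ? 14.226.246.13  path d0:H0→d1:-→d2:-→d3:-→d4:-→d5:-→d6:-→d7:-→d8:-→d9:-→d10:-→d11:-→d12:-→d13:-→d14:-→d15:-→d16:-→d17:-→d18:-→d19:-→d20:-→d21:-→d22:-→d23:-→d24:-→d25:-→d26:-→d27:-→d28:-→d29:-→d30:-→d31:-→d32:H4  best=H4
  ? 14.194.246.13  path d0:H0→d1:-→d2:-→d3:-→d4:-→d5:-→d6:-→d7:-→d8:-→d9:-→d10:-  best=H0
  - 14.226.246.13/32 clear@32
  + 135.228.179.0/24 (H6) depth=24
  ? 135.228.179.1  path d0:H0→d1:-→d2:-→d3:-→d4:-→d5:-→d6:-→d7:-→d8:-→d9:-→d10:-→d11:-→d12:-→d13:-→d14:-→d15:-→d16:-→d17:-→d18:-→d19:-→d20:-→d21:-→d22:-→d23:-→d24:H6  best=H6
  + 135.228.0.0/16 (H1) depth=16
  + 14.226.246.0/24 (H5) depth=24
  ? 135.228.179.12  path d0:H0→d1:-→d2:-→d3:-→d4:-→d5:-→d6:-→d7:-→d8:-→d9:-→d10:-→d11:-→d12:-→d13:-→d14:-→d15:-→d16:H1→d17:-→d18:-→d19:-→d20:-→d21:-→d22:-→d23:-→d24:H6  best=H6
  ? 14.226.246.0  path d0:H0→d1:-→d2:-→d3:-→d4:-→d5:-→d6:-→d7:-→d8:-→d9:-→d10:-→d11:-→d12:-→d13:-→d14:-→d15:-→d16:-→d17:-→d18:-→d19:-→d20:-→d21:-→d22:-→d23:-→d24:H5→d25:-→d26:-→d27:-→d28:-  best=H5
  + 135.228.176.0/20 (H6) depth=20
  + 135.224.0.0/12 (H6) depth=12
  ? 135.224.2.52  path d0:H0→d1:-→d2:-→d3:-→d4:-→d5:-→d6:-→d7:-→d8:-→d9:-→d10:-→d11:-→d12:H6→d13:-  best=H6
  - 14.226.246.0/24 clear@24
  ? 135.228.179.2  path d0:H0→d1:-→d2:-→d3:-→d4:-→d5:-→d6:-→d7:-→d8:-→d9:-→d10:-→d11:-→d12:H6→d13:-→d14:-→d15:-→d16:H1→d17:-→d18:-→d19:-→d20:H6→d21:-→d22:-→d23:-→d24:H6  best=H6
  ? 135.228.177.2  path d0:H0→d1:-→d2:-→d3:-→d4:-→d5:-→d6:-→d7:-→d8:-→d9:-→d10:-→d11:-→d12:H6→d13:-→d14:-→d15:-→d16:H1→d17:-→d18:-→d19:-→d20:H6→d21:-→d22:-  best=H6
  ? 72.152.224.92  path d0:H0→d1:-  best=H0
  ? 135.228.189.20  path d0:H0→d1:-→d2:-→d3:-→d4:-→d5:-→d6:-→d7:-→d8:-→d9:-→d10:-→d11:-→d12:H6→d13:-→d14:-→d15:-→d16:H1→d17:-→d18:-→d19:-→d20:H6  best=H6
  ? 135.224.0.175  path d0:H0→d1:-→d2:-→d3:-→d4:-→d5:-→d6:-→d7:-→d8:-→d9:-→d10:-→d11:-→d12:H6→d13:-  best=H6
  - 135.228.176.0/20 clear@20
  + 14.226.246.0/24 (H0) depth=24
  + 135.228.179.48/28 (H1) depth=28
  ? 66.55.167.210  path d0:H0→d1:-  best=H0
  - 14.226.246.0/24 clear@24
  + 135.228.176.0/21 (H4) depth=21
  + 227.211.43.128/26 (H6) depth=26

== LOOKUPS ==
["H4","H0","H4","H0","H6","H6","H5","H6","H6","H6","H0","H6","H6","H0"]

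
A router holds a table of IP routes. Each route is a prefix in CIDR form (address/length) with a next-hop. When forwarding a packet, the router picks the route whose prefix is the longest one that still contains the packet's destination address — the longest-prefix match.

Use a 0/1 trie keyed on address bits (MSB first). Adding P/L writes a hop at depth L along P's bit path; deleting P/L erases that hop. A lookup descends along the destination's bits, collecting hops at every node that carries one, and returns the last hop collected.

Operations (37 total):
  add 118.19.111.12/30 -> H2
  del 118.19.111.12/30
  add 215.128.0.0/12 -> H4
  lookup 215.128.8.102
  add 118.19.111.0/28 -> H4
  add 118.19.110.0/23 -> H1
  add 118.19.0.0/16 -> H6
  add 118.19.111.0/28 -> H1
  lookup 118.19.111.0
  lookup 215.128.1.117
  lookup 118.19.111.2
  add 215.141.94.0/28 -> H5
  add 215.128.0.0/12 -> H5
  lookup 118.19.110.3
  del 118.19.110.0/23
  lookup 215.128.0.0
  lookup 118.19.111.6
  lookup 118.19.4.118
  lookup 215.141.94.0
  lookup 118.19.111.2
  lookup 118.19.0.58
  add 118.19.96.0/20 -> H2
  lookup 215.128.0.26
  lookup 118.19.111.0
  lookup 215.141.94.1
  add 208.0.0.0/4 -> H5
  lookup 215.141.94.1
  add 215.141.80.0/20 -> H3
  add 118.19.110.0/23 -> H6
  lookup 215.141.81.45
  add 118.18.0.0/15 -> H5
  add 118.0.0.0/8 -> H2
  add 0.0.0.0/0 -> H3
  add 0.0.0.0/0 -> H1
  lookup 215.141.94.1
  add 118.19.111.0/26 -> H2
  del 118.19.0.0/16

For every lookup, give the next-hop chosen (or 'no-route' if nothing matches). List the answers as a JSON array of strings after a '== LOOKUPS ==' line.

Trace:
  add 118.19.111.12/30 -> H2 at depth 30
  - 118.19.111.12/30 clear@30
  add 215.128.0.0/12 -> H4 at depth 12
  lookup 215.128.8.102: bits 110101111000 walk d0:-→d1:-→d2:-→d3:-→d4:-→d5:-→d6:-→d7:-→d8:-→d9:-→d10:-→d11:-→d12:H4 -> H4
  add 118.19.111.0/28 -> H4 at depth 28
  add 118.19.110.0/23 -> H1 at depth 23
  add 118.19.0.0/16 -> H6 at depth 16
  add 118.19.111.0/28 -> H1 at depth 28
  lookup 118.19.111.0: bits 0111011000010011011011110000 walk d0:-→d1:-→d2:-→d3:-→d4:-→d5:-→d6:-→d7:-→d8:-→d9:-→d10:-→d11:-→d12:-→d13:-→d14:-→d15:-→d16:H6→d17:-→d18:-→d19:-→d20:-→d21:-→d22:-→d23:H1→d24:-→d25:-→d26:-→d27:-→d28:H1 -> H1
  lookup 215.128.1.117: bits 110101111000 walk d0:-→d1:-→d2:-→d3:-→d4:-→d5:-→d6:-→d7:-→d8:-→d9:-→d10:-→d11:-→d12:H4 -> H4
  lookup 118.19.111.2: bits 0111011000010011011011110000 walk d0:-→d1:-→d2:-→d3:-→d4:-→d5:-→d6:-→d7:-→d8:-→d9:-→d10:-→d11:-→d12:-→d13:-→d14:-→d15:-→d16:H6→d17:-→d18:-→d19:-→d20:-→d21:-→d22:-→d23:H1→d24:-→d25:-→d26:-→d27:-→d28:H1 -> H1
  add 215.141.94.0/28 -> H5 at depth 28
  add 215.128.0.0/12 -> H5 at depth 12
  lookup 118.19.110.3: bits 01110110000100110110111 walk d0:-→d1:-→d2:-→d3:-→d4:-→d5:-→d6:-→d7:-→d8:-→d9:-→d10:-→d11:-→d12:-→d13:-→d14:-→d15:-→d16:H6→d17:-→d18:-→d19:-→d20:-→d21:-→d22:-→d23:H1 -> H1
  - 118.19.110.0/23 clear@23
  lookup 215.128.0.0: bits 110101111000 walk d0:-→d1:-→d2:-→d3:-→d4:-→d5:-→d6:-→d7:-→d8:-→d9:-→d10:-→d11:-→d12:H5 -> H5
  lookup 118.19.111.6: bits 0111011000010011011011110000 walk d0:-→d1:-→d2:-→d3:-→d4:-→d5:-→d6:-→d7:-→d8:-→d9:-→d10:-→d11:-→d12:-→d13:-→d14:-→d15:-→d16:H6→d17:-→d18:-→d19:-→d20:-→d21:-→d22:-→d23:-→d24:-→d25:-→d26:-→d27:-→d28:H1 -> H1
  lookup 118.19.4.118: bits 01110110000100110 walk d0:-→d1:-→d2:-→d3:-→d4:-→d5:-→d6:-→d7:-→d8:-→d9:-→d10:-→d11:-→d12:-→d13:-→d14:-→d15:-→d16:H6→d17:- -> H6
  lookup 215.141.94.0: bits 1101011110001101010111100000 walk d0:-→d1:-→d2:-→d3:-→d4:-→d5:-→d6:-→d7:-→d8:-→d9:-→d10:-→d11:-→d12:H5→d13:-→d14:-→d15:-→d16:-→d17:-→d18:-→d19:-→d20:-→d21:-→d22:-→d23:-→d24:-→d25:-→d26:-→d27:-→d28:H5 -> H5
  lookup 118.19.111.2: bits 0111011000010011011011110000 walk d0:-→d1:-→d2:-→d3:-→d4:-→d5:-→d6:-→d7:-→d8:-→d9:-→d10:-→d11:-→d12:-→d13:-→d14:-→d15:-→d16:H6→d17:-→d18:-→d19:-→d20:-→d21:-→d22:-→d23:-→d24:-→d25:-→d26:-→d27:-→d28:H1 -> H1
  lookup 118.19.0.58: bits 01110110000100110 walk d0:-→d1:-→d2:-→d3:-→d4:-→d5:-→d6:-→d7:-→d8:-→d9:-→d10:-→d11:-→d12:-→d13:-→d14:-→d15:-→d16:H6→d17:- -> H6
  add 118.19.96.0/20 -> H2 at depth 20
  lookup 215.128.0.26: bits 110101111000 walk d0:-→d1:-→d2:-→d3:-→d4:-→d5:-→d6:-→d7:-→d8:-→d9:-→d10:-→d11:-→d12:H5 -> H5
  lookup 118.19.111.0: bits 0111011000010011011011110000 walk d0:-→d1:-→d2:-→d3:-→d4:-→d5:-→d6:-→d7:-→d8:-→d9:-→d10:-→d11:-→d12:-→d13:-→d14:-→d15:-→d16:H6→d17:-→d18:-→d19:-→d20:H2→d21:-→d22:-→d23:-→d24:-→d25:-→d26:-→d27:-→d28:H1 -> H1
  lookup 215.141.94.1: bits 1101011110001101010111100000 walk d0:-→d1:-→d2:-→d3:-→d4:-→d5:-→d6:-→d7:-→d8:-→d9:-→d10:-→d11:-→d12:H5→d13:-→d14:-→d15:-→d16:-→d17:-→d18:-→d19:-→d20:-→d21:-→d22:-→d23:-→d24:-→d25:-→d26:-→d27:-→d28:H5 -> H5
  add 208.0.0.0/4 -> H5 at depth 4
  lookup 215.141.94.1: bits 1101011110001101010111100000 walk d0:-→d1:-→d2:-→d3:-→d4:H5→d5:-→d6:-→d7:-→d8:-→d9:-→d10:-→d11:-→d12:H5→d13:-→d14:-→d15:-→d16:-→d17:-→d18:-→d19:-→d20:-→d21:-→d22:-→d23:-→d24:-→d25:-→d26:-→d27:-→d28:H5 -> H5
  add 215.141.80.0/20 -> H3 at depth 20
  add 118.19.110.0/23 -> H6 at depth 23
  lookup 215.141.81.45: bits 11010111100011010101 walk d0:-→d1:-→d2:-→d3:-→d4:H5→d5:-→d6:-→d7:-→d8:-→d9:-→d10:-→d11:-→d12:H5→d13:-→d14:-→d15:-→d16:-→d17:-→d18:-→d19:-→d20:H3 -> H3
  add 118.18.0.0/15 -> H5 at depth 15
  add 118.0.0.0/8 -> H2 at depth 8
  add 0.0.0.0/0 -> H3 at depth 0
  add 0.0.0.0/0 -> H1 at depth 0
  lookup 215.141.94.1: bits 1101011110001101010111100000 walk d0:H1→d1:-→d2:-→d3:-→d4:H5→d5:-→d6:-→d7:-→d8:-→d9:-→d10:-→d11:-→d12:H5→d13:-→d14:-→d15:-→d16:-→d17:-→d18:-→d19:-→d20:H3→d21:-→d22:-→d23:-→d24:-→d25:-→d26:-→d27:-→d28:H5 -> H5
  add 118.19.111.0/26 -> H2 at depth 26
  - 118.19.0.0/16 clear@16

== LOOKUPS ==
["H4","H1","H4","H1","H1","H5","H1","H6","H5","H1","H6","H5","H1","H5","H5","H3","H5"]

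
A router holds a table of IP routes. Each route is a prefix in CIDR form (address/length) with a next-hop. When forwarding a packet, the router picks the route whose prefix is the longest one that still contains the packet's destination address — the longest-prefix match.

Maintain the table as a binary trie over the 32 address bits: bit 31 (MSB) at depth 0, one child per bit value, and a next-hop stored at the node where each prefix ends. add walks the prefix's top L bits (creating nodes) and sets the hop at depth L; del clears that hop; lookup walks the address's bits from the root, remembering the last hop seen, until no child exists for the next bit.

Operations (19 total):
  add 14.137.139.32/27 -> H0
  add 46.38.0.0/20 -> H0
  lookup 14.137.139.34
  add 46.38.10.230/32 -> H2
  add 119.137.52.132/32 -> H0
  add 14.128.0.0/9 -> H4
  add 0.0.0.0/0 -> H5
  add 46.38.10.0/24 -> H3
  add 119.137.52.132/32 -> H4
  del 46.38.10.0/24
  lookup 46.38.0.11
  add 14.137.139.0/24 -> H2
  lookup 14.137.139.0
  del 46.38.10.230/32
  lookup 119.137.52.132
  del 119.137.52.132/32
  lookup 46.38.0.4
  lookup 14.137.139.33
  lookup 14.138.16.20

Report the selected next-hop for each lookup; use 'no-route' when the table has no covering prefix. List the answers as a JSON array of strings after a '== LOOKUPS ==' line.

Process each operation:
  add 14.137.139.32/27 -> H0 at depth 27
  add 46.38.0.0/20 -> H0 at depth 20
  lookup 14.137.139.34: bits 000011101000100110001011001 walk d0:-→d1:-→d2:-→d3:-→d4:-→d5:-→d6:-→d7:-→d8:-→d9:-→d10:-→d11:-→d12:-→d13:-→d14:-→d15:-→d16:-→d17:-→d18:-→d19:-→d20:-→d21:-→d22:-→d23:-→d24:-→d25:-→d26:-→d27:H0 -> H0
  add 46.38.10.230/32 -> H2 at depth 32
  add 119.137.52.132/32 -> H0 at depth 32
  add 14.128.0.0/9 -> H4 at depth 9
  add 0.0.0.0/0 -> H5 at depth 0
  add 46.38.10.0/24 -> H3 at depth 24
  add 119.137.52.132/32 -> H4 at depth 32
  del 46.38.10.0/24 (clear depth 24)
  lookup 46.38.0.11: bits 00101110001001100000 walk d0:H5→d1:-→d2:-→d3:-→d4:-→d5:-→d6:-→d7:-→d8:-→d9:-→d10:-→d11:-→d12:-→d13:-→d14:-→d15:-→d16:-→d17:-→d18:-→d19:-→d20:H0 -> H0
  add 14.137.139.0/24 -> H2 at depth 24
  lookup 14.137.139.0: bits 00001110100010011000101100 walk d0:H5→d1:-→d2:-→d3:-→d4:-→d5:-→d6:-→d7:-→d8:-→d9:H4→d10:-→d11:-→d12:-→d13:-→d14:-→d15:-→d16:-→d17:-→d18:-→d19:-→d20:-→d21:-→d22:-→d23:-→d24:H2→d25:-→d26:- -> H2
  del 46.38.10.230/32 (clear depth 32)
  lookup 119.137.52.132: bits 01110111100010010011010010000100 walk d0:H5→d1:-→d2:-→d3:-→d4:-→d5:-→d6:-→d7:-→d8:-→d9:-→d10:-→d11:-→d12:-→d13:-→d14:-→d15:-→d16:-→d17:-→d18:-→d19:-→d20:-→d21:-→d22:-→d23:-→d24:-→d25:-→d26:-→d27:-→d28:-→d29:-→d30:-→d31:-→d32:H4 -> H4
  del 119.137.52.132/32 (clear depth 32)
  lookup 46.38.0.4: bits 00101110001001100000 walk d0:H5→d1:-→d2:-→d3:-→d4:-→d5:-→d6:-→d7:-→d8:-→d9:-→d10:-→d11:-→d12:-→d13:-→d14:-→d15:-→d16:-→d17:-→d18:-→d19:-→d20:H0 -> H0
  lookup 14.137.139.33: bits 000011101000100110001011001 walk d0:H5→d1:-→d2:-→d3:-→d4:-→d5:-→d6:-→d7:-→d8:-→d9:H4→d10:-→d11:-→d12:-→d13:-→d14:-→d15:-→d16:-→d17:-→d18:-→d19:-→d20:-→d21:-→d22:-→d23:-→d24:H2→d25:-→d26:-→d27:H0 -> H0
  lookup 14.138.16.20: bits 00001110100010 walk d0:H5→d1:-→d2:-→d3:-→d4:-→d5:-→d6:-→d7:-→d8:-→d9:H4→d10:-→d11:-→d12:-→d13:-→d14:- -> H4

== LOOKUPS ==
["H0","H0","H2","H4","H0","H0","H4"]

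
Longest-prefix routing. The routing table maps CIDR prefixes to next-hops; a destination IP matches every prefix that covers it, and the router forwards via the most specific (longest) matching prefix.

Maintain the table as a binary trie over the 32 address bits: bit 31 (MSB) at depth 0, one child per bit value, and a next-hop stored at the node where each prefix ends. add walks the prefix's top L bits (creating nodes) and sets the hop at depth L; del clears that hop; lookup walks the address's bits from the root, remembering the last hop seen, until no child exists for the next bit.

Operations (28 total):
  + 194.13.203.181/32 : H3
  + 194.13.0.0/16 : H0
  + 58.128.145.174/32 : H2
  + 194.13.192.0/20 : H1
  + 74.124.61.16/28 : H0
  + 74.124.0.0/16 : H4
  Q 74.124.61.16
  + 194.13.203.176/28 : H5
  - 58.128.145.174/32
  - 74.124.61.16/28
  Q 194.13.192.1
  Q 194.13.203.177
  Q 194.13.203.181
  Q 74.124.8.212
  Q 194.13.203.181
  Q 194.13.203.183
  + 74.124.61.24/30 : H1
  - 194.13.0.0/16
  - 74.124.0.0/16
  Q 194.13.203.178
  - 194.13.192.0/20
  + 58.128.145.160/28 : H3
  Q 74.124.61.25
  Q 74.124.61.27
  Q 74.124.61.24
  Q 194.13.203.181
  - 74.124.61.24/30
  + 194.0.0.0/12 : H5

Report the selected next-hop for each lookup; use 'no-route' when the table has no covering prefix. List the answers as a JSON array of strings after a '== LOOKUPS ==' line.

Apply in order:
  + 194.13.203.181/32 (H3) depth=32
  + 194.13.0.0/16 (H0) depth=16
  + 58.128.145.174/32 (H2) depth=32
  + 194.13.192.0/20 (H1) depth=20
  + 74.124.61.16/28 (H0) depth=28
  + 74.124.0.0/16 (H4) depth=16
  lookup 74.124.61.16: bits 0100101001111100001111010001 walk d0:-→d1:-→d2:-→d3:-→d4:-→d5:-→d6:-→d7:-→d8:-→d9:-→d10:-→d11:-→d12:-→d13:-→d14:-→d15:-→d16:H4→d17:-→d18:-→d19:-→d20:-→d21:-→d22:-→d23:-→d24:-→d25:-→d26:-→d27:-→d28:H0 -> H0
  + 194.13.203.176/28 (H5) depth=28
  del 58.128.145.174/32 (clear depth 32)
  del 74.124.61.16/28 (clear depth 28)
  lookup 194.13.192.1: bits 11000010000011011100 walk d0:-→d1:-→d2:-→d3:-→d4:-→d5:-→d6:-→d7:-→d8:-→d9:-→d10:-→d11:-→d12:-→d13:-→d14:-→d15:-→d16:H0→d17:-→d18:-→d19:-→d20:H1 -> H1
  lookup 194.13.203.177: bits 11000010000011011100101110110 walk d0:-→d1:-→d2:-→d3:-→d4:-→d5:-→d6:-→d7:-→d8:-→d9:-→d10:-→d11:-→d12:-→d13:-→d14:-→d15:-→d16:H0→d17:-→d18:-→d19:-→d20:H1→d21:-→d22:-→d23:-→d24:-→d25:-→d26:-→d27:-→d28:H5→d29:- -> H5
  lookup 194.13.203.181: bits 11000010000011011100101110110101 walk d0:-→d1:-→d2:-→d3:-→d4:-→d5:-→d6:-→d7:-→d8:-→d9:-→d10:-→d11:-→d12:-→d13:-→d14:-→d15:-→d16:H0→d17:-→d18:-→d19:-→d20:H1→d21:-→d22:-→d23:-→d24:-→d25:-→d26:-→d27:-→d28:H5→d29:-→d30:-→d31:-→d32:H3 -> H3
  lookup 74.124.8.212: bits 010010100111110000 walk d0:-→d1:-→d2:-→d3:-→d4:-→d5:-→d6:-→d7:-→d8:-→d9:-→d10:-→d11:-→d12:-→d13:-→d14:-→d15:-→d16:H4→d17:-→d18:- -> H4
  lookup 194.13.203.181: bits 11000010000011011100101110110101 walk d0:-→d1:-→d2:-→d3:-→d4:-→d5:-→d6:-→d7:-→d8:-→d9:-→d10:-→d11:-→d12:-→d13:-→d14:-→d15:-→d16:H0→d17:-→d18:-→d19:-→d20:H1→d21:-→d22:-→d23:-→d24:-→d25:-→d26:-→d27:-→d28:H5→d29:-→d30:-→d31:-→d32:H3 -> H3
  lookup 194.13.203.183: bits 110000100000110111001011101101 walk d0:-→d1:-→d2:-→d3:-→d4:-→d5:-→d6:-→d7:-→d8:-→d9:-→d10:-→d11:-→d12:-→d13:-→d14:-→d15:-→d16:H0→d17:-→d18:-→d19:-→d20:H1→d21:-→d22:-→d23:-→d24:-→d25:-→d26:-→d27:-→d28:H5→d29:-→d30:- -> H5
  + 74.124.61.24/30 (H1) depth=30
  del 194.13.0.0/16 (clear depth 16)
  del 74.124.0.0/16 (clear depth 16)
  lookup 194.13.203.178: bits 11000010000011011100101110110 walk d0:-→d1:-→d2:-→d3:-→d4:-→d5:-→d6:-→d7:-→d8:-→d9:-→d10:-→d11:-→d12:-→d13:-→d14:-→d15:-→d16:-→d17:-→d18:-→d19:-→d20:H1→d21:-→d22:-→d23:-→d24:-→d25:-→d26:-→d27:-→d28:H5→d29:- -> H5
  del 194.13.192.0/20 (clear depth 20)
  + 58.128.145.160/28 (H3) depth=28
  lookup 74.124.61.25: bits 010010100111110000111101000110 walk d0:-→d1:-→d2:-→d3:-→d4:-→d5:-→d6:-→d7:-→d8:-→d9:-→d10:-→d11:-→d12:-→d13:-→d14:-→d15:-→d16:-→d17:-→d18:-→d19:-→d20:-→d21:-→d22:-→d23:-→d24:-→d25:-→d26:-→d27:-→d28:-→d29:-→d30:H1 -> H1
  lookup 74.124.61.27: bits 010010100111110000111101000110 walk d0:-→d1:-→d2:-→d3:-→d4:-→d5:-→d6:-→d7:-→d8:-→d9:-→d10:-→d11:-→d12:-→d13:-→d14:-→d15:-→d16:-→d17:-→d18:-→d19:-→d20:-→d21:-→d22:-→d23:-→d24:-→d25:-→d26:-→d27:-→d28:-→d29:-→d30:H1 -> H1
  lookup 74.124.61.24: bits 010010100111110000111101000110 walk d0:-→d1:-→d2:-→d3:-→d4:-→d5:-→d6:-→d7:-→d8:-→d9:-→d10:-→d11:-→d12:-→d13:-→d14:-→d15:-→d16:-→d17:-→d18:-→d19:-→d20:-→d21:-→d22:-→d23:-→d24:-→d25:-→d26:-→d27:-→d28:-→d29:-→d30:H1 -> H1
  lookup 194.13.203.181: bits 11000010000011011100101110110101 walk d0:-→d1:-→d2:-→d3:-→d4:-→d5:-→d6:-→d7:-→d8:-→d9:-→d10:-→d11:-→d12:-→d13:-→d14:-→d15:-→d16:-→d17:-→d18:-→d19:-→d20:-→d21:-→d22:-→d23:-→d24:-→d25:-→d26:-→d27:-→d28:H5→d29:-→d30:-→d31:-→d32:H3 -> H3
  del 74.124.61.24/30 (clear depth 30)
  + 194.0.0.0/12 (H5) depth=12

== LOOKUPS ==
["H0","H1","H5","H3","H4","H3","H5","H5","H1","H1","H1","H3"]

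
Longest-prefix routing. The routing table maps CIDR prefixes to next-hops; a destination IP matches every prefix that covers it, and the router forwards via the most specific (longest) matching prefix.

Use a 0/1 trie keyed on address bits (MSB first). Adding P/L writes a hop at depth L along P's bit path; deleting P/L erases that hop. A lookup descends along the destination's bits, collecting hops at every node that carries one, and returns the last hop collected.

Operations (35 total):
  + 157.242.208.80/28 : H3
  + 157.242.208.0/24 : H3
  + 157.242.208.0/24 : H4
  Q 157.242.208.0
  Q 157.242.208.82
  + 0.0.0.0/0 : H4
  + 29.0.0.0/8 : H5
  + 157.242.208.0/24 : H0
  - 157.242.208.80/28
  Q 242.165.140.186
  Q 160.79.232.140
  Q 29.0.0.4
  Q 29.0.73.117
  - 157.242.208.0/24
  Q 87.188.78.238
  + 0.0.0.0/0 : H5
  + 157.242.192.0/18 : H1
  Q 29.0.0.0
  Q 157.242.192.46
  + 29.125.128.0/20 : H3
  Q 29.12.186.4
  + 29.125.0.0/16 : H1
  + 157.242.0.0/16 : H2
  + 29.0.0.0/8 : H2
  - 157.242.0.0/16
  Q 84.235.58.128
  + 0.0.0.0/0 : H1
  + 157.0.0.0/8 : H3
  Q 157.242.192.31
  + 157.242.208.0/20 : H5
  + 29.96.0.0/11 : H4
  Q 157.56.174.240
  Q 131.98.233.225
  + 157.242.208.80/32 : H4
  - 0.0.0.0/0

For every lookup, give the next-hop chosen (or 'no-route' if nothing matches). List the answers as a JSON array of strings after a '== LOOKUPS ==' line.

Trace:
  + 157.242.208.80/28 (H3) depth=28
  + 157.242.208.0/24 (H3) depth=24
  + 157.242.208.0/24 (H4) depth=24
  lookup 157.242.208.0: bits 1001110111110010110100000 walk d0:-→d1:-→d2:-→d3:-→d4:-→d5:-→d6:-→d7:-→d8:-→d9:-→d10:-→d11:-→d12:-→d13:-→d14:-→d15:-→d16:-→d17:-→d18:-→d19:-→d20:-→d21:-→d22:-→d23:-→d24:H4→d25:- -> H4
  lookup 157.242.208.82: bits 1001110111110010110100000101 walk d0:-→d1:-→d2:-→d3:-→d4:-→d5:-→d6:-→d7:-→d8:-→d9:-→d10:-→d11:-→d12:-→d13:-→d14:-→d15:-→d16:-→d17:-→d18:-→d19:-→d20:-→d21:-→d22:-→d23:-→d24:H4→d25:-→d26:-→d27:-→d28:H3 -> H3
  + 0.0.0.0/0 (H4) depth=0
  + 29.0.0.0/8 (H5) depth=8
  + 157.242.208.0/24 (H0) depth=24
  - 157.242.208.80/28 clear@28
  lookup 242.165.140.186: bits 1 walk d0:H4→d1:- -> H4
  lookup 160.79.232.140: bits 10 walk d0:H4→d1:-→d2:- -> H4
  lookup 29.0.0.4: bits 00011101 walk d0:H4→d1:-→d2:-→d3:-→d4:-→d5:-→d6:-→d7:-→d8:H5 -> H5
  lookup 29.0.73.117: bits 00011101 walk d0:H4→d1:-→d2:-→d3:-→d4:-→d5:-→d6:-→d7:-→d8:H5 -> H5
  - 157.242.208.0/24 clear@24
  lookup 87.188.78.238: bits 0 walk d0:H4→d1:- -> H4
  + 0.0.0.0/0 (H5) depth=0
  + 157.242.192.0/18 (H1) depth=18
  lookup 29.0.0.0: bits 00011101 walk d0:H5→d1:-→d2:-→d3:-→d4:-→d5:-→d6:-→d7:-→d8:H5 -> H5
  lookup 157.242.192.46: bits 1001110111110010110 walk d0:H5→d1:-→d2:-→d3:-→d4:-→d5:-→d6:-→d7:-→d8:-→d9:-→d10:-→d11:-→d12:-→d13:-→d14:-→d15:-→d16:-→d17:-→d18:H1→d19:- -> H1
  + 29.125.128.0/20 (H3) depth=20
  lookup 29.12.186.4: bits 000111010 walk d0:H5→d1:-→d2:-→d3:-→d4:-→d5:-→d6:-→d7:-→d8:H5→d9:- -> H5
  + 29.125.0.0/16 (H1) depth=16
  + 157.242.0.0/16 (H2) depth=16
  + 29.0.0.0/8 (H2) depth=8
  - 157.242.0.0/16 clear@16
  lookup 84.235.58.128: bits 0 walk d0:H5→d1:- -> H5
  + 0.0.0.0/0 (H1) depth=0
  + 157.0.0.0/8 (H3) depth=8
  lookup 157.242.192.31: bits 1001110111110010110 walk d0:H1→d1:-→d2:-→d3:-→d4:-→d5:-→d6:-→d7:-→d8:H3→d9:-→d10:-→d11:-→d12:-→d13:-→d14:-→d15:-→d16:-→d17:-→d18:H1→d19:- -> H1
  + 157.242.208.0/20 (H5) depth=20
  + 29.96.0.0/11 (H4) depth=11
  lookup 157.56.174.240: bits 10011101 walk d0:H1→d1:-→d2:-→d3:-→d4:-→d5:-→d6:-→d7:-→d8:H3 -> H3
  lookup 131.98.233.225: bits 100 walk d0:H1→d1:-→d2:-→d3:- -> H1
  + 157.242.208.80/32 (H4) depth=32
  - 0.0.0.0/0 clear@0

== LOOKUPS ==
["H4","H3","H4","H4","H5","H5","H4","H5","H1","H5","H5","H1","H3","H1"]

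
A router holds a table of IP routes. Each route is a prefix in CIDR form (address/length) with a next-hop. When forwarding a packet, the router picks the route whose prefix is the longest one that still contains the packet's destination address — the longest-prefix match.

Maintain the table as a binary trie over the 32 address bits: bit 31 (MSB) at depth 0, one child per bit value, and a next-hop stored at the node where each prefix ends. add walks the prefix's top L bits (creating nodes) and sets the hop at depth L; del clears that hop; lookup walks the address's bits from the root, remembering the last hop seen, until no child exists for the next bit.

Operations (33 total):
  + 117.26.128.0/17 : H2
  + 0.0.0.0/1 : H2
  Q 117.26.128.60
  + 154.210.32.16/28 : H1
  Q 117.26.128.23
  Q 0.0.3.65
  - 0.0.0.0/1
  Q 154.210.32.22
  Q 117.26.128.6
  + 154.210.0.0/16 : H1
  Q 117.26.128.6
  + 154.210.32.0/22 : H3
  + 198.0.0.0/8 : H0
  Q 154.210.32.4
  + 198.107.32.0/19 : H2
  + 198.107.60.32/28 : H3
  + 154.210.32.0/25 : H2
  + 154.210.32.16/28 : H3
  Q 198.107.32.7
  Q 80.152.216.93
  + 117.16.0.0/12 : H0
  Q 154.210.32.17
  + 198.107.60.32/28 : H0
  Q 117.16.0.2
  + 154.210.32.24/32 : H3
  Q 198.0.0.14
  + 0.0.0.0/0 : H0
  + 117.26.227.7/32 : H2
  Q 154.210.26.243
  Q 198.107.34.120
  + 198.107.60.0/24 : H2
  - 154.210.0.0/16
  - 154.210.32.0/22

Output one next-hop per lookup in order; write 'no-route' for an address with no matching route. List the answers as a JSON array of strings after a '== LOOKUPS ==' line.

Process each operation:
  add 117.26.128.0/17 -> H2 at depth 17
  add 0.0.0.0/1 -> H2 at depth 1
  ? 117.26.128.60  path d0:-→d1:H2→d2:-→d3:-→d4:-→d5:-→d6:-→d7:-→d8:-→d9:-→d10:-→d11:-→d12:-→d13:-→d14:-→d15:-→d16:-→d17:H2  best=H2
  add 154.210.32.16/28 -> H1 at depth 28
  ? 117.26.128.23  path d0:-→d1:H2→d2:-→d3:-→d4:-→d5:-→d6:-→d7:-→d8:-→d9:-→d10:-→d11:-→d12:-→d13:-→d14:-→d15:-→d16:-→d17:H2  best=H2
  ? 0.0.3.65  path d0:-→d1:H2  best=H2
  del 0.0.0.0/1 (clear depth 1)
  ? 154.210.32.22  path d0:-→d1:-→d2:-→d3:-→d4:-→d5:-→d6:-→d7:-→d8:-→d9:-→d10:-→d11:-→d12:-→d13:-→d14:-→d15:-→d16:-→d17:-→d18:-→d19:-→d20:-→d21:-→d22:-→d23:-→d24:-→d25:-→d26:-→d27:-→d28:H1  best=H1
  ? 117.26.128.6  path d0:-→d1:-→d2:-→d3:-→d4:-→d5:-→d6:-→d7:-→d8:-→d9:-→d10:-→d11:-→d12:-→d13:-→d14:-→d15:-→d16:-→d17:H2  best=H2
  add 154.210.0.0/16 -> H1 at depth 16
  ? 117.26.128.6  path d0:-→d1:-→d2:-→d3:-→d4:-→d5:-→d6:-→d7:-→d8:-→d9:-→d10:-→d11:-→d12:-→d13:-→d14:-→d15:-→d16:-→d17:H2  best=H2
  add 154.210.32.0/22 -> H3 at depth 22
  add 198.0.0.0/8 -> H0 at depth 8
  ? 154.210.32.4  path d0:-→d1:-→d2:-→d3:-→d4:-→d5:-→d6:-→d7:-→d8:-→d9:-→d10:-→d11:-→d12:-→d13:-→d14:-→d15:-→d16:H1→d17:-→d18:-→d19:-→d20:-→d21:-→d22:H3→d23:-→d24:-→d25:-→d26:-→d27:-  best=H3
  add 198.107.32.0/19 -> H2 at depth 19
  add 198.107.60.32/28 -> H3 at depth 28
  add 154.210.32.0/25 -> H2 at depth 25
  add 154.210.32.16/28 -> H3 at depth 28
  ? 198.107.32.7  path d0:-→d1:-→d2:-→d3:-→d4:-→d5:-→d6:-→d7:-→d8:H0→d9:-→d10:-→d11:-→d12:-→d13:-→d14:-→d15:-→d16:-→d17:-→d18:-→d19:H2  best=H2
  ? 80.152.216.93  path d0:-→d1:-→d2:-  best=no-route
  add 117.16.0.0/12 -> H0 at depth 12
  ? 154.210.32.17  path d0:-→d1:-→d2:-→d3:-→d4:-→d5:-→d6:-→d7:-→d8:-→d9:-→d10:-→d11:-→d12:-→d13:-→d14:-→d15:-→d16:H1→d17:-→d18:-→d19:-→d20:-→d21:-→d22:H3→d23:-→d24:-→d25:H2→d26:-→d27:-→d28:H3  best=H3
  add 198.107.60.32/28 -> H0 at depth 28
  ? 117.16.0.2  path d0:-→d1:-→d2:-→d3:-→d4:-→d5:-→d6:-→d7:-→d8:-→d9:-→d10:-→d11:-→d12:H0  best=H0
  add 154.210.32.24/32 -> H3 at depth 32
  ? 198.0.0.14  path d0:-→d1:-→d2:-→d3:-→d4:-→d5:-→d6:-→d7:-→d8:H0→d9:-  best=H0
  add 0.0.0.0/0 -> H0 at depth 0
  add 117.26.227.7/32 -> H2 at depth 32
  ? 154.210.26.243  path d0:H0→d1:-→d2:-→d3:-→d4:-→d5:-→d6:-→d7:-→d8:-→d9:-→d10:-→d11:-→d12:-→d13:-→d14:-→d15:-→d16:H1→d17:-→d18:-  best=H1
  ? 198.107.34.120  path d0:H0→d1:-→d2:-→d3:-→d4:-→d5:-→d6:-→d7:-→d8:H0→d9:-→d10:-→d11:-→d12:-→d13:-→d14:-→d15:-→d16:-→d17:-→d18:-→d19:H2  best=H2
  add 198.107.60.0/24 -> H2 at depth 24
  del 154.210.0.0/16 (clear depth 16)
  del 154.210.32.0/22 (clear depth 22)

== LOOKUPS ==
["H2","H2","H2","H1","H2","H2","H3","H2","no-route","H3","H0","H0","H1","H2"]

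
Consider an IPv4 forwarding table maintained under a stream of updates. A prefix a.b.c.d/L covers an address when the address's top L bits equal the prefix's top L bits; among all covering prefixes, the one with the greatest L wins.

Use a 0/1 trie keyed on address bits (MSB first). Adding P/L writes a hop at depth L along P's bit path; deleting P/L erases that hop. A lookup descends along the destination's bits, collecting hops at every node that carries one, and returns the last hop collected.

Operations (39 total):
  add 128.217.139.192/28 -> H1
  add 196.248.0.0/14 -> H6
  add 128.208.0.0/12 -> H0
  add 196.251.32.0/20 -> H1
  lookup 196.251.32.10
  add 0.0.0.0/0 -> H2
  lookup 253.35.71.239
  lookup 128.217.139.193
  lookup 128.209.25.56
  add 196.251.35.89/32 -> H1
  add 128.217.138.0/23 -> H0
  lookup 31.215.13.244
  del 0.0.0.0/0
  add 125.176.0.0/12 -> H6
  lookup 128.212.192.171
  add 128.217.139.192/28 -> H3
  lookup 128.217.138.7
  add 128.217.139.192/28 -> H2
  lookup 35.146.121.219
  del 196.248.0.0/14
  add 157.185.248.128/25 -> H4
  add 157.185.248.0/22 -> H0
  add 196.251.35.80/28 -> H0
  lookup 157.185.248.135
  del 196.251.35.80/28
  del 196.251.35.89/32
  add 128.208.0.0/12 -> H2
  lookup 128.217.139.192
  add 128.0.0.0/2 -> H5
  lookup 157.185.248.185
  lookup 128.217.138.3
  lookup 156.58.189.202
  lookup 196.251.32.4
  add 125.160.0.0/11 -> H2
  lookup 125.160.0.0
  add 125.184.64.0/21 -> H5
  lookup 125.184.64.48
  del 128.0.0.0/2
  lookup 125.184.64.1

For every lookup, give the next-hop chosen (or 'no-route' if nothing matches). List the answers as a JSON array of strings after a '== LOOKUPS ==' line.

Process each operation:
  add 128.217.139.192/28 -> H1 at depth 28
  add 196.248.0.0/14 -> H6 at depth 14
  add 128.208.0.0/12 -> H0 at depth 12
  add 196.251.32.0/20 -> H1 at depth 20
  ? 196.251.32.10  path d0:-→d1:-→d2:-→d3:-→d4:-→d5:-→d6:-→d7:-→d8:-→d9:-→d10:-→d11:-→d12:-→d13:-→d14:H6→d15:-→d16:-→d17:-→d18:-→d19:-→d20:H1  best=H1
  add 0.0.0.0/0 -> H2 at depth 0
  ? 253.35.71.239  path d0:H2→d1:-→d2:-  best=H2
  ? 128.217.139.193  path d0:H2→d1:-→d2:-→d3:-→d4:-→d5:-→d6:-→d7:-→d8:-→d9:-→d10:-→d11:-→d12:H0→d13:-→d14:-→d15:-→d16:-→d17:-→d18:-→d19:-→d20:-→d21:-→d22:-→d23:-→d24:-→d25:-→d26:-→d27:-→d28:H1  best=H1
  ? 128.209.25.56  path d0:H2→d1:-→d2:-→d3:-→d4:-→d5:-→d6:-→d7:-→d8:-→d9:-→d10:-→d11:-→d12:H0  best=H0
  add 196.251.35.89/32 -> H1 at depth 32
  add 128.217.138.0/23 -> H0 at depth 23
  ? 31.215.13.244  path d0:H2  best=H2
  del 0.0.0.0/0 (clear depth 0)
  add 125.176.0.0/12 -> H6 at depth 12
  ? 128.212.192.171  path d0:-→d1:-→d2:-→d3:-→d4:-→d5:-→d6:-→d7:-→d8:-→d9:-→d10:-→d11:-→d12:H0  best=H0
  add 128.217.139.192/28 -> H3 at depth 28
  ? 128.217.138.7  path d0:-→d1:-→d2:-→d3:-→d4:-→d5:-→d6:-→d7:-→d8:-→d9:-→d10:-→d11:-→d12:H0→d13:-→d14:-→d15:-→d16:-→d17:-→d18:-→d19:-→d20:-→d21:-→d22:-→d23:H0  best=H0
  add 128.217.139.192/28 -> H2 at depth 28
  ? 35.146.121.219  path d0:-→d1:-  best=no-route
  del 196.248.0.0/14 (clear depth 14)
  add 157.185.248.128/25 -> H4 at depth 25
  add 157.185.248.0/22 -> H0 at depth 22
  add 196.251.35.80/28 -> H0 at depth 28
  ? 157.185.248.135  path d0:-→d1:-→d2:-→d3:-→d4:-→d5:-→d6:-→d7:-→d8:-→d9:-→d10:-→d11:-→d12:-→d13:-→d14:-→d15:-→d16:-→d17:-→d18:-→d19:-→d20:-→d21:-→d22:H0→d23:-→d24:-→d25:H4  best=H4
  del 196.251.35.80/28 (clear depth 28)
  del 196.251.35.89/32 (clear depth 32)
  add 128.208.0.0/12 -> H2 at depth 12
  ? 128.217.139.192  path d0:-→d1:-→d2:-→d3:-→d4:-→d5:-→d6:-→d7:-→d8:-→d9:-→d10:-→d11:-→d12:H2→d13:-→d14:-→d15:-→d16:-→d17:-→d18:-→d19:-→d20:-→d21:-→d22:-→d23:H0→d24:-→d25:-→d26:-→d27:-→d28:H2  best=H2
  add 128.0.0.0/2 -> H5 at depth 2
  ? 157.185.248.185  path d0:-→d1:-→d2:H5→d3:-→d4:-→d5:-→d6:-→d7:-→d8:-→d9:-→d10:-→d11:-→d12:-→d13:-→d14:-→d15:-→d16:-→d17:-→d18:-→d19:-→d20:-→d21:-→d22:H0→d23:-→d24:-→d25:H4  best=H4
  ? 128.217.138.3  path d0:-→d1:-→d2:H5→d3:-→d4:-→d5:-→d6:-→d7:-→d8:-→d9:-→d10:-→d11:-→d12:H2→d13:-→d14:-→d15:-→d16:-→d17:-→d18:-→d19:-→d20:-→d21:-→d22:-→d23:H0  best=H0
  ? 156.58.189.202  path d0:-→d1:-→d2:H5→d3:-→d4:-→d5:-→d6:-→d7:-  best=H5
  ? 196.251.32.4  path d0:-→d1:-→d2:-→d3:-→d4:-→d5:-→d6:-→d7:-→d8:-→d9:-→d10:-→d11:-→d12:-→d13:-→d14:-→d15:-→d16:-→d17:-→d18:-→d19:-→d20:H1→d21:-→d22:-  best=H1
  add 125.160.0.0/11 -> H2 at depth 11
  ? 125.160.0.0  path d0:-→d1:-→d2:-→d3:-→d4:-→d5:-→d6:-→d7:-→d8:-→d9:-→d10:-→d11:H2  best=H2
  add 125.184.64.0/21 -> H5 at depth 21
  ? 125.184.64.48  path d0:-→d1:-→d2:-→d3:-→d4:-→d5:-→d6:-→d7:-→d8:-→d9:-→d10:-→d11:H2→d12:H6→d13:-→d14:-→d15:-→d16:-→d17:-→d18:-→d19:-→d20:-→d21:H5  best=H5
  del 128.0.0.0/2 (clear depth 2)
  ? 125.184.64.1  path d0:-→d1:-→d2:-→d3:-→d4:-→d5:-→d6:-→d7:-→d8:-→d9:-→d10:-→d11:H2→d12:H6→d13:-→d14:-→d15:-→d16:-→d17:-→d18:-→d19:-→d20:-→d21:H5  best=H5

== LOOKUPS ==
["H1","H2","H1","H0","H2","H0","H0","no-route","H4","H2","H4","H0","H5","H1","H2","H5","H5"]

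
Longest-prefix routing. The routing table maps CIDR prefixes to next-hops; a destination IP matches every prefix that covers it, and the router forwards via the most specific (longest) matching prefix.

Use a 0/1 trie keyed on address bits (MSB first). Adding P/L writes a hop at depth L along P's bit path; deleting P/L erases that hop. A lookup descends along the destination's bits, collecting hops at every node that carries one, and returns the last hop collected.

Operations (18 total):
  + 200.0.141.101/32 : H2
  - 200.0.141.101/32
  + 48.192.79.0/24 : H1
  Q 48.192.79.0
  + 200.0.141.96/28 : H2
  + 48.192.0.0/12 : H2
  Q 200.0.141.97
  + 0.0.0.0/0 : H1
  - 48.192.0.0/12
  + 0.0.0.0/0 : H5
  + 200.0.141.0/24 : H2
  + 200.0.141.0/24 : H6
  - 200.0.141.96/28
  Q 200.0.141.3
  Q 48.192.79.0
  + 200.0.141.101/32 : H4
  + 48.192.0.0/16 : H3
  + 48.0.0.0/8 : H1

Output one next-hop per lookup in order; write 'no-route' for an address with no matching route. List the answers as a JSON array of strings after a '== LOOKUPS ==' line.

Process each operation:
  + 200.0.141.101/32 (H2) depth=32
  - 200.0.141.101/32 clear@32
  + 48.192.79.0/24 (H1) depth=24
  ? 48.192.79.0  path d0:-→d1:-→d2:-→d3:-→d4:-→d5:-→d6:-→d7:-→d8:-→d9:-→d10:-→d11:-→d12:-→d13:-→d14:-→d15:-→d16:-→d17:-→d18:-→d19:-→d20:-→d21:-→d22:-→d23:-→d24:H1  best=H1
  + 200.0.141.96/28 (H2) depth=28
  + 48.192.0.0/12 (H2) depth=12
  ? 200.0.141.97  path d0:-→d1:-→d2:-→d3:-→d4:-→d5:-→d6:-→d7:-→d8:-→d9:-→d10:-→d11:-→d12:-→d13:-→d14:-→d15:-→d16:-→d17:-→d18:-→d19:-→d20:-→d21:-→d22:-→d23:-→d24:-→d25:-→d26:-→d27:-→d28:H2→d29:-  best=H2
  + 0.0.0.0/0 (H1) depth=0
  - 48.192.0.0/12 clear@12
  + 0.0.0.0/0 (H5) depth=0
  + 200.0.141.0/24 (H2) depth=24
  + 200.0.141.0/24 (H6) depth=24
  - 200.0.141.96/28 clear@28
  ? 200.0.141.3  path d0:H5→d1:-→d2:-→d3:-→d4:-→d5:-→d6:-→d7:-→d8:-→d9:-→d10:-→d11:-→d12:-→d13:-→d14:-→d15:-→d16:-→d17:-→d18:-→d19:-→d20:-→d21:-→d22:-→d23:-→d24:H6→d25:-  best=H6
  ? 48.192.79.0  path d0:H5→d1:-→d2:-→d3:-→d4:-→d5:-→d6:-→d7:-→d8:-→d9:-→d10:-→d11:-→d12:-→d13:-→d14:-→d15:-→d16:-→d17:-→d18:-→d19:-→d20:-→d21:-→d22:-→d23:-→d24:H1  best=H1
  + 200.0.141.101/32 (H4) depth=32
  + 48.192.0.0/16 (H3) depth=16
  + 48.0.0.0/8 (H1) depth=8

== LOOKUPS ==
["H1","H2","H6","H1"]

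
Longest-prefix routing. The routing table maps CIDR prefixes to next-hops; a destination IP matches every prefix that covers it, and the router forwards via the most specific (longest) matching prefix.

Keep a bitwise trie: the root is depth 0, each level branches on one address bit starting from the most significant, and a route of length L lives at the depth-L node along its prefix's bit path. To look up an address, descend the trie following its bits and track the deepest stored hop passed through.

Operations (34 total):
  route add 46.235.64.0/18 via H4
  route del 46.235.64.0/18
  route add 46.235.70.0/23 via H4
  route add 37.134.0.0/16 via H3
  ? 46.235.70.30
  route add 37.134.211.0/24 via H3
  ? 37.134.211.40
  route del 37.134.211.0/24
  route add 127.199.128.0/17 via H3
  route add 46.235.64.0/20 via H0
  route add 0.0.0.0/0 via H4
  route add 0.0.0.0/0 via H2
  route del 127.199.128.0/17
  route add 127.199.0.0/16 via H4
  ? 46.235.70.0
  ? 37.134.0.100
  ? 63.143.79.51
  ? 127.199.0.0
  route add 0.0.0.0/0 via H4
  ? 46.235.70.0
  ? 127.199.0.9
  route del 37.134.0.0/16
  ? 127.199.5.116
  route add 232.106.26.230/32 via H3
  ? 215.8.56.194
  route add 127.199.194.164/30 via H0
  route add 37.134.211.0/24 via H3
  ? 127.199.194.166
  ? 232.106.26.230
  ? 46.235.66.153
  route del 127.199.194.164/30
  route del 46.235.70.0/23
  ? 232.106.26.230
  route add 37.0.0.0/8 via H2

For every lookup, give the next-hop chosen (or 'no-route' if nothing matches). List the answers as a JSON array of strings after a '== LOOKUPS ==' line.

Trace:
  add 46.235.64.0/18 -> H4 at depth 18
  - 46.235.64.0/18 clear@18
  add 46.235.70.0/23 -> H4 at depth 23
  add 37.134.0.0/16 -> H3 at depth 16
  Q 46.235.70.30: descend 00101110111010110100011 ; hops seen [H4] ; pick H4
  add 37.134.211.0/24 -> H3 at depth 24
  Q 37.134.211.40: descend 001001011000011011010011 ; hops seen [H3,H3] ; pick H3
  - 37.134.211.0/24 clear@24
  add 127.199.128.0/17 -> H3 at depth 17
  add 46.235.64.0/20 -> H0 at depth 20
  add 0.0.0.0/0 -> H4 at depth 0
  add 0.0.0.0/0 -> H2 at depth 0
  - 127.199.128.0/17 clear@17
  add 127.199.0.0/16 -> H4 at depth 16
  Q 46.235.70.0: descend 00101110111010110100011 ; hops seen [H2,H0,H4] ; pick H4
  Q 37.134.0.100: descend 0010010110000110 ; hops seen [H2,H3] ; pick H3
  Q 63.143.79.51: descend 001 ; hops seen [H2] ; pick H2
  Q 127.199.0.0: descend 0111111111000111 ; hops seen [H2,H4] ; pick H4
  add 0.0.0.0/0 -> H4 at depth 0
  Q 46.235.70.0: descend 00101110111010110100011 ; hops seen [H4,H0,H4] ; pick H4
  Q 127.199.0.9: descend 0111111111000111 ; hops seen [H4,H4] ; pick H4
  - 37.134.0.0/16 clear@16
  Q 127.199.5.116: descend 0111111111000111 ; hops seen [H4,H4] ; pick H4
  add 232.106.26.230/32 -> H3 at depth 32
  Q 215.8.56.194: descend 11 ; hops seen [H4] ; pick H4
  add 127.199.194.164/30 -> H0 at depth 30
  add 37.134.211.0/24 -> H3 at depth 24
  Q 127.199.194.166: descend 011111111100011111000010101001 ; hops seen [H4,H4,H0] ; pick H0
  Q 232.106.26.230: descend 11101000011010100001101011100110 ; hops seen [H4,H3] ; pick H3
  Q 46.235.66.153: descend 001011101110101101000 ; hops seen [H4,H0] ; pick H0
  - 127.199.194.164/30 clear@30
  - 46.235.70.0/23 clear@23
  Q 232.106.26.230: descend 11101000011010100001101011100110 ; hops seen [H4,H3] ; pick H3
  add 37.0.0.0/8 -> H2 at depth 8

== LOOKUPS ==
["H4","H3","H4","H3","H2","H4","H4","H4","H4","H4","H0","H3","H0","H3"]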